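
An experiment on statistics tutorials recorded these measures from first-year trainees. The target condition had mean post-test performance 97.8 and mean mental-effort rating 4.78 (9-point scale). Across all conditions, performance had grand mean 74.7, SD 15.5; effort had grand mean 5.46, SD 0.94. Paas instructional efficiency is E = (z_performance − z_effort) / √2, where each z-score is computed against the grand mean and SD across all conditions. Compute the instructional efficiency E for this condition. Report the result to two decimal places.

z_performance = (97.8 − 74.7) / 15.5 = 23.1000 / 15.5 = 1.4903.
z_effort = (4.78 − 5.46) / 0.94 = -0.6800 / 0.94 = -0.7234.
z_P − z_E = 1.4903 − (-0.7234) = 2.2137.
E = 2.2137 / √2 = 2.2137 / 1.41421 = 1.5653 ≈ 1.57.

1.57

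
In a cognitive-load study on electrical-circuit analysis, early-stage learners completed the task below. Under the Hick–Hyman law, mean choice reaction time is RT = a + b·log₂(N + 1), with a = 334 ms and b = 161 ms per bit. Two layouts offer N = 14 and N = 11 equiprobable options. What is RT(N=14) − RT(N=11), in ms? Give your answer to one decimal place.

51.8

RT(14) = 334 + 161·log₂(15) = 334 + 161·3.9069 = 963.0109 ms.
RT(11) = 334 + 161·log₂(12) = 334 + 161·3.5850 = 911.1850 ms.
Difference = 963.0109 − 911.1850 = 51.8259 ≈ 51.8 ms.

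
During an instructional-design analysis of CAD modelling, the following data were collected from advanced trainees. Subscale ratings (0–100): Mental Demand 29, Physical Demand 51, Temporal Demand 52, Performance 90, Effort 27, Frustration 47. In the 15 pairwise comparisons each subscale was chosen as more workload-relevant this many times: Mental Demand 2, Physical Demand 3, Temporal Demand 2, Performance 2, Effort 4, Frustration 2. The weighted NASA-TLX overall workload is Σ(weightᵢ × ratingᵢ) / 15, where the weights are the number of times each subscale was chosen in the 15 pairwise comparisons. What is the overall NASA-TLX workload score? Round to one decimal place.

46.5

The tallies are the weights (they sum to 15).
Weighted sum = 2·29 + 3·51 + 2·52 + 2·90 + 4·27 + 2·47
            = 58 + 153 + 104 + 180 + 108 + 94 = 697.
Overall workload = 697 / 15 = 46.4667 ≈ 46.5.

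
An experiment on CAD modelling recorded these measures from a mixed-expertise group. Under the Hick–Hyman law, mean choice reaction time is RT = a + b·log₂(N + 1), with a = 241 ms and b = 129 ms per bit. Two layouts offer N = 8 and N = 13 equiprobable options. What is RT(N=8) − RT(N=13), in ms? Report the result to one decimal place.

-82.2

RT(8) = 241 + 129·log₂(9) = 241 + 129·3.1699 = 649.9171 ms.
RT(13) = 241 + 129·log₂(14) = 241 + 129·3.8074 = 732.1546 ms.
Difference = 649.9171 − 732.1546 = -82.2375 ≈ -82.2 ms.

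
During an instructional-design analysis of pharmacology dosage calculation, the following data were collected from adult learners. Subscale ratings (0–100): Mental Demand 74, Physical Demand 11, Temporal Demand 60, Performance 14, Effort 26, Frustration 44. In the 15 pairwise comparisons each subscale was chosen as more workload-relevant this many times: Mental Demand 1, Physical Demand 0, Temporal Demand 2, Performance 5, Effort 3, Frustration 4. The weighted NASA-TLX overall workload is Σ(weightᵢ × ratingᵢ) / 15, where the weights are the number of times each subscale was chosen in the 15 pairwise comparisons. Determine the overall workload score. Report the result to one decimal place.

The tallies are the weights (they sum to 15).
Weighted sum = 1·74 + 0·11 + 2·60 + 5·14 + 3·26 + 4·44
            = 74 + 0 + 120 + 70 + 78 + 176 = 518.
Overall workload = 518 / 15 = 34.5333 ≈ 34.5.

34.5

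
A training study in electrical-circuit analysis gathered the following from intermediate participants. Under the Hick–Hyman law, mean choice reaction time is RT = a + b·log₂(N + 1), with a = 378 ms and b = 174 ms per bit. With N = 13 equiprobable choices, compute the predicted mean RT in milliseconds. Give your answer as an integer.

1040

log₂(13 + 1) = log₂(14) = 3.8074.
RT = 378 + 174 × 3.8074 = 378 + 662.4876 = 1040.4876 ms.
≈ 1040 ms.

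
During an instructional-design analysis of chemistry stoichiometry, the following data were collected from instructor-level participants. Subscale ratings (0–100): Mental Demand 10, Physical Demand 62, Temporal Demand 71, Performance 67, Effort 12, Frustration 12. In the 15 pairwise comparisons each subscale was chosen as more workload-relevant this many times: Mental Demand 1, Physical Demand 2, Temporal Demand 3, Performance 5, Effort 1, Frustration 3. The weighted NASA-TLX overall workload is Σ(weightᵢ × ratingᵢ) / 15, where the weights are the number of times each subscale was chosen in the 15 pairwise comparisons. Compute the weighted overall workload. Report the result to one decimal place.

The tallies are the weights (they sum to 15).
Weighted sum = 1·10 + 2·62 + 3·71 + 5·67 + 1·12 + 3·12
            = 10 + 124 + 213 + 335 + 12 + 36 = 730.
Overall workload = 730 / 15 = 48.6667 ≈ 48.7.

48.7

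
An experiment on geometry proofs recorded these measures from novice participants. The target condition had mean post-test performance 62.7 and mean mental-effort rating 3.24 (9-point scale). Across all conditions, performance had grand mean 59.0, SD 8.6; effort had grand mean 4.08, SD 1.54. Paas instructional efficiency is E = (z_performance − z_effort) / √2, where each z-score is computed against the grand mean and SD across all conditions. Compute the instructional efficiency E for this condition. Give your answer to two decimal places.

z_performance = (62.7 − 59.0) / 8.6 = 3.7000 / 8.6 = 0.4302.
z_effort = (3.24 − 4.08) / 1.54 = -0.8400 / 1.54 = -0.5455.
z_P − z_E = 0.4302 − (-0.5455) = 0.9757.
E = 0.9757 / √2 = 0.9757 / 1.41421 = 0.6899 ≈ 0.69.

0.69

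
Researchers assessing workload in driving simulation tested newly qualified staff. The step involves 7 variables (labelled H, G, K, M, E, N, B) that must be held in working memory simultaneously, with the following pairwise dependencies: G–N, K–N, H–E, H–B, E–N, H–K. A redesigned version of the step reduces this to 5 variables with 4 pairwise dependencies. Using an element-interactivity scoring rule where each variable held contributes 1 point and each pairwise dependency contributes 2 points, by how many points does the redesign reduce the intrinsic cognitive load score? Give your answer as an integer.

6

Original: 7 × 1 + 6 × 2 = 7 + 12 = 19.
Redesigned: 5 × 1 + 4 × 2 = 5 + 8 = 13.
Reduction = 19 − 13 = 6.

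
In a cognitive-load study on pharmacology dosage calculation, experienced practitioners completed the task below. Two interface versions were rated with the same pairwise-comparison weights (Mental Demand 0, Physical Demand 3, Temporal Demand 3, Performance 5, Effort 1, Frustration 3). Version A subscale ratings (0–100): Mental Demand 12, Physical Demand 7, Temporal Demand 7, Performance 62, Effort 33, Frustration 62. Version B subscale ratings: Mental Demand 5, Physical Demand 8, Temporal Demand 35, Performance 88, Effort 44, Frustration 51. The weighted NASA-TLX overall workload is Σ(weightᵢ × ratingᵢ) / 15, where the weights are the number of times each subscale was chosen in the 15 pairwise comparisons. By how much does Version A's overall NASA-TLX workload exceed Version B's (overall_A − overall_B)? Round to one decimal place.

-13.0

Version A weighted sum = 0·12 + 3·7 + 3·7 + 5·62 + 1·33 + 3·62 = 0 + 21 + 21 + 310 + 33 + 186 = 571; overall_A = 571/15 = 38.0667.
Version B weighted sum = 0·5 + 3·8 + 3·35 + 5·88 + 1·44 + 3·51 = 0 + 24 + 105 + 440 + 44 + 153 = 766; overall_B = 766/15 = 51.0667.
Difference = 38.0667 − 51.0667 = -13.0000 ≈ -13.0.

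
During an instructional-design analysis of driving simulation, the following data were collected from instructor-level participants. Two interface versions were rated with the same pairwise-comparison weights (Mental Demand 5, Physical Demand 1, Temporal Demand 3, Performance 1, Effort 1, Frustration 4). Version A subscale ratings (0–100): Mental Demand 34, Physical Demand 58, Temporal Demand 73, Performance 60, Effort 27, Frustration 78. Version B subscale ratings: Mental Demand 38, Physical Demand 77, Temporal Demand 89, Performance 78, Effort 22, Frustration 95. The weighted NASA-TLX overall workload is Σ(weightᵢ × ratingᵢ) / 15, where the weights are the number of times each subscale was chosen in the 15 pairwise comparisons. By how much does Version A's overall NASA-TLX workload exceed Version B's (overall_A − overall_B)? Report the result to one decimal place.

Version A weighted sum = 5·34 + 1·58 + 3·73 + 1·60 + 1·27 + 4·78 = 170 + 58 + 219 + 60 + 27 + 312 = 846; overall_A = 846/15 = 56.4000.
Version B weighted sum = 5·38 + 1·77 + 3·89 + 1·78 + 1·22 + 4·95 = 190 + 77 + 267 + 78 + 22 + 380 = 1014; overall_B = 1014/15 = 67.6000.
Difference = 56.4000 − 67.6000 = -11.2000 ≈ -11.2.

-11.2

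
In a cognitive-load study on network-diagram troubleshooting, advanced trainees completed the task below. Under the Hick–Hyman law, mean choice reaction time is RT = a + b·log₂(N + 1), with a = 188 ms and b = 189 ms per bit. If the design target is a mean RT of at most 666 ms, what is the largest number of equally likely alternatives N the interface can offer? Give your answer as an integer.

Set 188 + 189·log₂(N + 1) ≤ 666.
log₂(N + 1) ≤ (666 − 188) / 189 = 2.5291.
N + 1 ≤ 2^2.5291 = 5.7721.
N ≤ 4.7721, so the largest integer N is 4.

4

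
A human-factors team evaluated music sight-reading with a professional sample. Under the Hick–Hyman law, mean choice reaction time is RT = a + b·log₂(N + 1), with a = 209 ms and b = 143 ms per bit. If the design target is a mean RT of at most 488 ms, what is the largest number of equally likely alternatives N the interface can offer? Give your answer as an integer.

Set 209 + 143·log₂(N + 1) ≤ 488.
log₂(N + 1) ≤ (488 − 209) / 143 = 1.9510.
N + 1 ≤ 2^1.9510 = 3.8664.
N ≤ 2.8664, so the largest integer N is 2.

2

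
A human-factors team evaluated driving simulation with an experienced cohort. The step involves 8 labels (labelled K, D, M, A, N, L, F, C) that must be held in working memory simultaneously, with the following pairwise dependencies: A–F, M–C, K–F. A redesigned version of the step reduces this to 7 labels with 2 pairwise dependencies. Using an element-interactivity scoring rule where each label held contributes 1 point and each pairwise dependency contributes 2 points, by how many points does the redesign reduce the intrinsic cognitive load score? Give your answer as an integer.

Original: 8 × 1 + 3 × 2 = 8 + 6 = 14.
Redesigned: 7 × 1 + 2 × 2 = 7 + 4 = 11.
Reduction = 14 − 11 = 3.

3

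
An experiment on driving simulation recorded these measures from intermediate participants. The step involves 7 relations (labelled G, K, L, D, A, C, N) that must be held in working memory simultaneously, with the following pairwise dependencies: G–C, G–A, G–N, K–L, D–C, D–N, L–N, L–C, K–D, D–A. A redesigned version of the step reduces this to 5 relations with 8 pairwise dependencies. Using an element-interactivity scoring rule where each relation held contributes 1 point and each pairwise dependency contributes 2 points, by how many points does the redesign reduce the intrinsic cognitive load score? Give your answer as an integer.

6

Original: 7 × 1 + 10 × 2 = 7 + 20 = 27.
Redesigned: 5 × 1 + 8 × 2 = 5 + 16 = 21.
Reduction = 27 − 21 = 6.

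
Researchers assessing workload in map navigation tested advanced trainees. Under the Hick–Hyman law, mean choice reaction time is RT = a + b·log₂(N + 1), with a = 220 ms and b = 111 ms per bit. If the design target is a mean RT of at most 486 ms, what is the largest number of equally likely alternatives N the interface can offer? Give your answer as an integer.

Set 220 + 111·log₂(N + 1) ≤ 486.
log₂(N + 1) ≤ (486 − 220) / 111 = 2.3964.
N + 1 ≤ 2^2.3964 = 5.2649.
N ≤ 4.2649, so the largest integer N is 4.

4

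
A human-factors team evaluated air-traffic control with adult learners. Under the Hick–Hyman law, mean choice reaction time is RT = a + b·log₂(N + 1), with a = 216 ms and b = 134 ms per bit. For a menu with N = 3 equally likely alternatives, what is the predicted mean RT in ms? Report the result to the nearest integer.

log₂(3 + 1) = log₂(4) = 2.0000.
RT = 216 + 134 × 2.0000 = 216 + 268.0000 = 484.0000 ms.
≈ 484 ms.

484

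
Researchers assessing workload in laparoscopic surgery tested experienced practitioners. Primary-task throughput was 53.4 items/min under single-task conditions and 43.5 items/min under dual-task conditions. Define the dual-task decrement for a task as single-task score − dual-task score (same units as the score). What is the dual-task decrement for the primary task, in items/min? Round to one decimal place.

9.9

Decrement = 53.4 − 43.5 = 9.9000 items/min ≈ 9.9 items/min.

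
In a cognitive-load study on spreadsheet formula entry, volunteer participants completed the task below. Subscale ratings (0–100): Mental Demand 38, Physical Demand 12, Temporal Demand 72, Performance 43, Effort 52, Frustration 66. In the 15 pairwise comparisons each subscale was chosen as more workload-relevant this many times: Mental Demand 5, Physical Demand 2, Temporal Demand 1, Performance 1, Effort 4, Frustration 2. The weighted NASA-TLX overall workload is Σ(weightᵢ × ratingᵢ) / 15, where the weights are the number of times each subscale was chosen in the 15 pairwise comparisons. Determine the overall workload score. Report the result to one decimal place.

The tallies are the weights (they sum to 15).
Weighted sum = 5·38 + 2·12 + 1·72 + 1·43 + 4·52 + 2·66
            = 190 + 24 + 72 + 43 + 208 + 132 = 669.
Overall workload = 669 / 15 = 44.6000 ≈ 44.6.

44.6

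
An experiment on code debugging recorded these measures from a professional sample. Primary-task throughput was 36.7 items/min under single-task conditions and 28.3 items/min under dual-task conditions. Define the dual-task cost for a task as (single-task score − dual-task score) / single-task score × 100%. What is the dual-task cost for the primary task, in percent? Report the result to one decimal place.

Cost = (36.7 − 28.3) / 36.7 × 100%
     = 8.4000 / 36.7 × 100% = 22.8883%.
≈ 22.9%.

22.9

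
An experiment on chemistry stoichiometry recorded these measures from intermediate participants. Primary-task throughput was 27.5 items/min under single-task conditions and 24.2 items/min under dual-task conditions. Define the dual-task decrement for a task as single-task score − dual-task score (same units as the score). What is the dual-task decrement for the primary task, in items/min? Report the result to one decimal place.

3.3

Decrement = 27.5 − 24.2 = 3.3000 items/min ≈ 3.3 items/min.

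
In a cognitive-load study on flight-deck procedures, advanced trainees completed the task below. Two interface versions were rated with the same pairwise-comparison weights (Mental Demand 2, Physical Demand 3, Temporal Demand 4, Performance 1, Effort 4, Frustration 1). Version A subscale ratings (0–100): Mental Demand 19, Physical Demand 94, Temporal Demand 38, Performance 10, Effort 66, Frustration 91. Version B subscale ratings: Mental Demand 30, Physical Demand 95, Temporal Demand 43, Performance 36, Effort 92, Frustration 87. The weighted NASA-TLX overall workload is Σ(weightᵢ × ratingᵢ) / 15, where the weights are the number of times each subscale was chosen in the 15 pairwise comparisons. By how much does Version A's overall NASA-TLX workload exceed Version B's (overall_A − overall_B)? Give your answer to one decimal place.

Version A weighted sum = 2·19 + 3·94 + 4·38 + 1·10 + 4·66 + 1·91 = 38 + 282 + 152 + 10 + 264 + 91 = 837; overall_A = 837/15 = 55.8000.
Version B weighted sum = 2·30 + 3·95 + 4·43 + 1·36 + 4·92 + 1·87 = 60 + 285 + 172 + 36 + 368 + 87 = 1008; overall_B = 1008/15 = 67.2000.
Difference = 55.8000 − 67.2000 = -11.4000 ≈ -11.4.

-11.4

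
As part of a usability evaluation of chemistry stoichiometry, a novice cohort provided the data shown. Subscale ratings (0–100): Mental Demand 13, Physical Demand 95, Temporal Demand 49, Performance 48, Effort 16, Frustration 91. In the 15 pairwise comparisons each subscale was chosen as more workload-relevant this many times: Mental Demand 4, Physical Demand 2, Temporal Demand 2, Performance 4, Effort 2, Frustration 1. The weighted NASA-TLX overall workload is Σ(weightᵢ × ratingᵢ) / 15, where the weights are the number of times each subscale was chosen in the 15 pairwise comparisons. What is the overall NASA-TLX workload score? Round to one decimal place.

The tallies are the weights (they sum to 15).
Weighted sum = 4·13 + 2·95 + 2·49 + 4·48 + 2·16 + 1·91
            = 52 + 190 + 98 + 192 + 32 + 91 = 655.
Overall workload = 655 / 15 = 43.6667 ≈ 43.7.

43.7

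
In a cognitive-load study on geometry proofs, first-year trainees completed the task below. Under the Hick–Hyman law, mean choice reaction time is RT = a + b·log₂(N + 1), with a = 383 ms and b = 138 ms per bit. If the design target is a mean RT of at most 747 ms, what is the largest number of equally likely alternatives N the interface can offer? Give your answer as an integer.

Set 383 + 138·log₂(N + 1) ≤ 747.
log₂(N + 1) ≤ (747 − 383) / 138 = 2.6377.
N + 1 ≤ 2^2.6377 = 6.2234.
N ≤ 5.2234, so the largest integer N is 5.

5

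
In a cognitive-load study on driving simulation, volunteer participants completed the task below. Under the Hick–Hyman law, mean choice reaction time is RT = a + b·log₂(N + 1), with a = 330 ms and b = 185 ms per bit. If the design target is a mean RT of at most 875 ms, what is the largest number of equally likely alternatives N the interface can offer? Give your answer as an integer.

6

Set 330 + 185·log₂(N + 1) ≤ 875.
log₂(N + 1) ≤ (875 − 330) / 185 = 2.9459.
N + 1 ≤ 2^2.9459 = 7.7056.
N ≤ 6.7056, so the largest integer N is 6.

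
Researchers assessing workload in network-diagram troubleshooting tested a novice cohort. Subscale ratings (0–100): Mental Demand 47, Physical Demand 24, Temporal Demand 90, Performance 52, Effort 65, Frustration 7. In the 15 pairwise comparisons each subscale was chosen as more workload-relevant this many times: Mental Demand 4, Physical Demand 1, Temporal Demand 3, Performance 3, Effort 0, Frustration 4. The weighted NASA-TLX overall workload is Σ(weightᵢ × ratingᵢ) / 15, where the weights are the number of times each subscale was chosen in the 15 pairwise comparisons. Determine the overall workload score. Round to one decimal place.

The tallies are the weights (they sum to 15).
Weighted sum = 4·47 + 1·24 + 3·90 + 3·52 + 0·65 + 4·7
            = 188 + 24 + 270 + 156 + 0 + 28 = 666.
Overall workload = 666 / 15 = 44.4000 ≈ 44.4.

44.4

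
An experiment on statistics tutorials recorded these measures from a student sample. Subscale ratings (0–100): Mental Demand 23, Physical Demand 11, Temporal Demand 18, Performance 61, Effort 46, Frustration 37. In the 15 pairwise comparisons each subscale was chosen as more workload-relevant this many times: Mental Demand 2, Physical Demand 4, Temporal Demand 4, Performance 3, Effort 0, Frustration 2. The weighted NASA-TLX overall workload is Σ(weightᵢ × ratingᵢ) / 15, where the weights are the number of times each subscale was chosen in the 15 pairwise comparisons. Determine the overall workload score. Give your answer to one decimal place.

27.9

The tallies are the weights (they sum to 15).
Weighted sum = 2·23 + 4·11 + 4·18 + 3·61 + 0·46 + 2·37
            = 46 + 44 + 72 + 183 + 0 + 74 = 419.
Overall workload = 419 / 15 = 27.9333 ≈ 27.9.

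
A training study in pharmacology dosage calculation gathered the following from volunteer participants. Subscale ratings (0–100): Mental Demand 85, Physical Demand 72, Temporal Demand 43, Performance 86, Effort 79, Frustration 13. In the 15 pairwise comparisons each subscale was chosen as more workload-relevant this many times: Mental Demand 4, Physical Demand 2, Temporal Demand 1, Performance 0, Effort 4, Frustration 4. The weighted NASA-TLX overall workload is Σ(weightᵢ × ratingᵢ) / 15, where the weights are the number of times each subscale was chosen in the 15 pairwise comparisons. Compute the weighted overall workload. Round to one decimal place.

The tallies are the weights (they sum to 15).
Weighted sum = 4·85 + 2·72 + 1·43 + 0·86 + 4·79 + 4·13
            = 340 + 144 + 43 + 0 + 316 + 52 = 895.
Overall workload = 895 / 15 = 59.6667 ≈ 59.7.

59.7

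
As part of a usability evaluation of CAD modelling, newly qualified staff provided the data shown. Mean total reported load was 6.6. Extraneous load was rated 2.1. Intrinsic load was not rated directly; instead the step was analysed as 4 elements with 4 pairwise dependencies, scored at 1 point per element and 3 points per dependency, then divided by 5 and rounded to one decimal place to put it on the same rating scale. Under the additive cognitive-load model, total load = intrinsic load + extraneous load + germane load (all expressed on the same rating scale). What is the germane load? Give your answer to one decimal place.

Intrinsic (element-interactivity): (4 × 1 + 4 × 3) / 5 = 16 / 5 = 3.2000 → 3.2.
germane load = total − intrinsic − extraneous
             = 6.6 − 3.2 − 2.1 = 1.3.

1.3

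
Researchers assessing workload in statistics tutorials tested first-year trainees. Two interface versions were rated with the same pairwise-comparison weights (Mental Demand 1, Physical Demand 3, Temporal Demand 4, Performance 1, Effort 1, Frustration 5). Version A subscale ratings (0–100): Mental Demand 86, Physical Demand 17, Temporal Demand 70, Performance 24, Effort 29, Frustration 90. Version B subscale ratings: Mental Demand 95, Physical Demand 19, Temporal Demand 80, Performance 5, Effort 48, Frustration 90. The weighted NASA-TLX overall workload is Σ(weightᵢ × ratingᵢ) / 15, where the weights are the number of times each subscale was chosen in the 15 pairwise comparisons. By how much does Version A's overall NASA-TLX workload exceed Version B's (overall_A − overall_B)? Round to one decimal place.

Version A weighted sum = 1·86 + 3·17 + 4·70 + 1·24 + 1·29 + 5·90 = 86 + 51 + 280 + 24 + 29 + 450 = 920; overall_A = 920/15 = 61.3333.
Version B weighted sum = 1·95 + 3·19 + 4·80 + 1·5 + 1·48 + 5·90 = 95 + 57 + 320 + 5 + 48 + 450 = 975; overall_B = 975/15 = 65.0000.
Difference = 61.3333 − 65.0000 = -3.6667 ≈ -3.7.

-3.7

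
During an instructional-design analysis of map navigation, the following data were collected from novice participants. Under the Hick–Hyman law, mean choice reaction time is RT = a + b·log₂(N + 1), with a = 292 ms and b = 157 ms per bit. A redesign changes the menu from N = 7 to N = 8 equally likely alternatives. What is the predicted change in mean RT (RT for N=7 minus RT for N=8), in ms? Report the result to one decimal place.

-26.7

RT(7) = 292 + 157·log₂(8) = 292 + 157·3.0000 = 763.0000 ms.
RT(8) = 292 + 157·log₂(9) = 292 + 157·3.1699 = 789.6743 ms.
Difference = 763.0000 − 789.6743 = -26.6743 ≈ -26.7 ms.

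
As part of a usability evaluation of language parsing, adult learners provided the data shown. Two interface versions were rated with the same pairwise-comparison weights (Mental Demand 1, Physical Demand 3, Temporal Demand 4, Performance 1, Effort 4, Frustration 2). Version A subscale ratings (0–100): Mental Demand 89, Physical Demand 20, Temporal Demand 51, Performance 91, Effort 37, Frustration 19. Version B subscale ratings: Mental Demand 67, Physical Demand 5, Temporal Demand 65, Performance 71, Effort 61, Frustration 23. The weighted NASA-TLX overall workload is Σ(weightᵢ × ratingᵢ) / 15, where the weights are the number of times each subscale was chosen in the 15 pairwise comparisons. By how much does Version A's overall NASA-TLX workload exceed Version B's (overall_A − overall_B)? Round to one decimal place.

Version A weighted sum = 1·89 + 3·20 + 4·51 + 1·91 + 4·37 + 2·19 = 89 + 60 + 204 + 91 + 148 + 38 = 630; overall_A = 630/15 = 42.0000.
Version B weighted sum = 1·67 + 3·5 + 4·65 + 1·71 + 4·61 + 2·23 = 67 + 15 + 260 + 71 + 244 + 46 = 703; overall_B = 703/15 = 46.8667.
Difference = 42.0000 − 46.8667 = -4.8667 ≈ -4.9.

-4.9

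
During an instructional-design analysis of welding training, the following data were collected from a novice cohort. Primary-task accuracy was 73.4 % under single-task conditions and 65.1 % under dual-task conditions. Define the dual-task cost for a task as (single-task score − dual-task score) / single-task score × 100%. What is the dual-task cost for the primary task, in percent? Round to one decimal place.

Cost = (73.4 − 65.1) / 73.4 × 100%
     = 8.3000 / 73.4 × 100% = 11.3079%.
≈ 11.3%.

11.3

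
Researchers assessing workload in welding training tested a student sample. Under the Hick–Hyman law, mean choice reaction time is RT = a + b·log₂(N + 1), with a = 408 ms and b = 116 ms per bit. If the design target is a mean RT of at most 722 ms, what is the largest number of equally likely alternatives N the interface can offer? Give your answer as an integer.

5

Set 408 + 116·log₂(N + 1) ≤ 722.
log₂(N + 1) ≤ (722 − 408) / 116 = 2.7069.
N + 1 ≤ 2^2.7069 = 6.5292.
N ≤ 5.5292, so the largest integer N is 5.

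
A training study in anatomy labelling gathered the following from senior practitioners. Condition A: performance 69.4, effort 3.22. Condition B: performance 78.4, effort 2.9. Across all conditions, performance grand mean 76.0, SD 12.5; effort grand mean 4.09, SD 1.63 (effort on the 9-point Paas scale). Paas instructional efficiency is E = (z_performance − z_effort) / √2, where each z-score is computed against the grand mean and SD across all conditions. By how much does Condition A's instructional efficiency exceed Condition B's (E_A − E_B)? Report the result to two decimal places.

-0.65

Condition A: z_P = (69.4 − 76.0)/12.5 = -0.5280; z_E = (3.22 − 4.09)/1.63 = -0.5337; E_A = (-0.5280 − (-0.5337))/√2 = 0.0040.
Condition B: z_P = (78.4 − 76.0)/12.5 = 0.1920; z_E = (2.9 − 4.09)/1.63 = -0.7301; E_B = (0.1920 − (-0.7301))/√2 = 0.6520.
E_A − E_B = 0.0040 − 0.6520 = -0.6480 ≈ -0.65.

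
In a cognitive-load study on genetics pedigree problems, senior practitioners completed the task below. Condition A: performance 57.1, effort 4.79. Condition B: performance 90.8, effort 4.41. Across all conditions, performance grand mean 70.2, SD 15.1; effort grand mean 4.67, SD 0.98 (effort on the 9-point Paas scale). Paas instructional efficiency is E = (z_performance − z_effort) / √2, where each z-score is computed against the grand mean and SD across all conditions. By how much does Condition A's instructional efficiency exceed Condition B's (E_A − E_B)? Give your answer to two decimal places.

-1.85

Condition A: z_P = (57.1 − 70.2)/15.1 = -0.8675; z_E = (4.79 − 4.67)/0.98 = 0.1224; E_A = (-0.8675 − 0.1224)/√2 = -0.7000.
Condition B: z_P = (90.8 − 70.2)/15.1 = 1.3642; z_E = (4.41 − 4.67)/0.98 = -0.2653; E_B = (1.3642 − (-0.2653))/√2 = 1.1522.
E_A − E_B = -0.7000 − 1.1522 = -1.8522 ≈ -1.85.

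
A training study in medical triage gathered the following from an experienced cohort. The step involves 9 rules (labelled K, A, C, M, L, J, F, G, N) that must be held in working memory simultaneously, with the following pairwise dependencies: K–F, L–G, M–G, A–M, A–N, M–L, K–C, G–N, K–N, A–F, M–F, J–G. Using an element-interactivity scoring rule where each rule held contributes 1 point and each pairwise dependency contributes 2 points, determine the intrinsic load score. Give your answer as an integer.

Count of rules held simultaneously: 9.
Count of pairwise dependencies listed: 12.
Element contribution: 9 × 1 = 9.
Interaction contribution: 12 × 2 = 24.
Intrinsic load = 9 + 24 = 33.

33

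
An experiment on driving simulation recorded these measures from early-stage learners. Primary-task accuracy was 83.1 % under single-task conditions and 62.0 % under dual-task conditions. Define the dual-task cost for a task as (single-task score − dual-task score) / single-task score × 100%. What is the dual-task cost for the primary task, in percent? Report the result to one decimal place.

Cost = (83.1 − 62.0) / 83.1 × 100%
     = 21.1000 / 83.1 × 100% = 25.3911%.
≈ 25.4%.

25.4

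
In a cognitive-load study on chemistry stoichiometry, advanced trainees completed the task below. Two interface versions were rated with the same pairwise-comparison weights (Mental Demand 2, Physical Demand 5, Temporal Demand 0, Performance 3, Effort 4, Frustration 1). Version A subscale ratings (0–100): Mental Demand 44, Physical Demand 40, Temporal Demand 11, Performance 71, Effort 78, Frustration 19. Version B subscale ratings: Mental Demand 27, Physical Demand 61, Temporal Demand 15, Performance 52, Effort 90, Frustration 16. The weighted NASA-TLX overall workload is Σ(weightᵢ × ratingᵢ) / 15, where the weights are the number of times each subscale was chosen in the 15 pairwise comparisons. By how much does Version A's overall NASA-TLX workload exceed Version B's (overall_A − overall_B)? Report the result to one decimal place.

-3.9

Version A weighted sum = 2·44 + 5·40 + 0·11 + 3·71 + 4·78 + 1·19 = 88 + 200 + 0 + 213 + 312 + 19 = 832; overall_A = 832/15 = 55.4667.
Version B weighted sum = 2·27 + 5·61 + 0·15 + 3·52 + 4·90 + 1·16 = 54 + 305 + 0 + 156 + 360 + 16 = 891; overall_B = 891/15 = 59.4000.
Difference = 55.4667 − 59.4000 = -3.9333 ≈ -3.9.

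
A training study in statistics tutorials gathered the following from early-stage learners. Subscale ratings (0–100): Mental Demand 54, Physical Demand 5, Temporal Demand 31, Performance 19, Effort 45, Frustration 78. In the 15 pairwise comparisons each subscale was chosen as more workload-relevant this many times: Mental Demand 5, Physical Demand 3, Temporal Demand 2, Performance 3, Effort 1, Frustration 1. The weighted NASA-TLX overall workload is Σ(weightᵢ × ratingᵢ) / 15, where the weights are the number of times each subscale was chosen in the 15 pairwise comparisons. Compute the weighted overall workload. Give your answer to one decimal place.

35.1

The tallies are the weights (they sum to 15).
Weighted sum = 5·54 + 3·5 + 2·31 + 3·19 + 1·45 + 1·78
            = 270 + 15 + 62 + 57 + 45 + 78 = 527.
Overall workload = 527 / 15 = 35.1333 ≈ 35.1.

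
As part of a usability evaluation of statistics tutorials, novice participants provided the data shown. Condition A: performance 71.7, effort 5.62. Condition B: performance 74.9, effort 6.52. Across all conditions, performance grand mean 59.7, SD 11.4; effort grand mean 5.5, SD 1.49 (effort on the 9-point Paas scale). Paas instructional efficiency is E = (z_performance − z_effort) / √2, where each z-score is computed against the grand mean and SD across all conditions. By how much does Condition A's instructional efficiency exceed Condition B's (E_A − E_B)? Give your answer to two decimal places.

0.23

Condition A: z_P = (71.7 − 59.7)/11.4 = 1.0526; z_E = (5.62 − 5.5)/1.49 = 0.0805; E_A = (1.0526 − 0.0805)/√2 = 0.6874.
Condition B: z_P = (74.9 − 59.7)/11.4 = 1.3333; z_E = (6.52 − 5.5)/1.49 = 0.6846; E_B = (1.3333 − 0.6846)/√2 = 0.4587.
E_A − E_B = 0.6874 − 0.4587 = 0.2287 ≈ 0.23.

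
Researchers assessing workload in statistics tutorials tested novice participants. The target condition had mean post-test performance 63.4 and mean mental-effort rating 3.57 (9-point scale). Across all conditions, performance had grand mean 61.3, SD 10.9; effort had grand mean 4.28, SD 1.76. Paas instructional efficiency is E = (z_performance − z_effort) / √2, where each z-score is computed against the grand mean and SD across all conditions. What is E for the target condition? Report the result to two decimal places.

z_performance = (63.4 − 61.3) / 10.9 = 2.1000 / 10.9 = 0.1927.
z_effort = (3.57 − 4.28) / 1.76 = -0.7100 / 1.76 = -0.4034.
z_P − z_E = 0.1927 − (-0.4034) = 0.5961.
E = 0.5961 / √2 = 0.5961 / 1.41421 = 0.4215 ≈ 0.42.

0.42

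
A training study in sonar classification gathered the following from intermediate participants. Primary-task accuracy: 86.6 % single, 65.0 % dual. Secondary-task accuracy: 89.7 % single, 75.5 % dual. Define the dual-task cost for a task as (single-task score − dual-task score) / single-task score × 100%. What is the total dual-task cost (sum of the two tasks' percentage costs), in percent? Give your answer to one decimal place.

40.8

Primary cost = (86.6 − 65.0) / 86.6 × 100% = 24.9423%.
Secondary cost = (89.7 − 75.5) / 89.7 × 100% = 15.8305%.
Total = 24.9423% + 15.8305% = 40.7728% ≈ 40.8%.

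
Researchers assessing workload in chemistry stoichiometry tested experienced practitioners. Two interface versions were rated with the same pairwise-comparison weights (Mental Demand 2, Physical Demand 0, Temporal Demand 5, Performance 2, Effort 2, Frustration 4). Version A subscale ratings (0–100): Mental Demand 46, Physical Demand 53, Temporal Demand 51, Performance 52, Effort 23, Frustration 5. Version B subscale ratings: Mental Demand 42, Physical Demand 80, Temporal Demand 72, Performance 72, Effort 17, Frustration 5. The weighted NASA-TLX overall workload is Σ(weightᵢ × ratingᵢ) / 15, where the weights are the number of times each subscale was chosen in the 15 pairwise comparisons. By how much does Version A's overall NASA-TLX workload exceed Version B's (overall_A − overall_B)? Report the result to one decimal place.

Version A weighted sum = 2·46 + 0·53 + 5·51 + 2·52 + 2·23 + 4·5 = 92 + 0 + 255 + 104 + 46 + 20 = 517; overall_A = 517/15 = 34.4667.
Version B weighted sum = 2·42 + 0·80 + 5·72 + 2·72 + 2·17 + 4·5 = 84 + 0 + 360 + 144 + 34 + 20 = 642; overall_B = 642/15 = 42.8000.
Difference = 34.4667 − 42.8000 = -8.3333 ≈ -8.3.

-8.3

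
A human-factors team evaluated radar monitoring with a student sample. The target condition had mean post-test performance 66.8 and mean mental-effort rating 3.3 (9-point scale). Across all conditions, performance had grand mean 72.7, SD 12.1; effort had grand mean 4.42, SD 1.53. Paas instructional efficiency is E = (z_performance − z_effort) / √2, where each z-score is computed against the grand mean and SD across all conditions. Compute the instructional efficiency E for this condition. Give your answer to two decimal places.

0.17

z_performance = (66.8 − 72.7) / 12.1 = -5.9000 / 12.1 = -0.4876.
z_effort = (3.3 − 4.42) / 1.53 = -1.1200 / 1.53 = -0.7320.
z_P − z_E = -0.4876 − (-0.7320) = 0.2444.
E = 0.2444 / √2 = 0.2444 / 1.41421 = 0.1728 ≈ 0.17.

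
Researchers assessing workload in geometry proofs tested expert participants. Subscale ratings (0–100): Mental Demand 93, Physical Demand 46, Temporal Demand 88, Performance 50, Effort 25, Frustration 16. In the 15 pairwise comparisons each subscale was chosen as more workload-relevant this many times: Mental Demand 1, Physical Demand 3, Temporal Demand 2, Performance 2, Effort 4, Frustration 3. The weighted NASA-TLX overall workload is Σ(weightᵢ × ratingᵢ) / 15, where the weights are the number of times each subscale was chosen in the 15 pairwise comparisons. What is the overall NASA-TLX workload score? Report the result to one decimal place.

43.7

The tallies are the weights (they sum to 15).
Weighted sum = 1·93 + 3·46 + 2·88 + 2·50 + 4·25 + 3·16
            = 93 + 138 + 176 + 100 + 100 + 48 = 655.
Overall workload = 655 / 15 = 43.6667 ≈ 43.7.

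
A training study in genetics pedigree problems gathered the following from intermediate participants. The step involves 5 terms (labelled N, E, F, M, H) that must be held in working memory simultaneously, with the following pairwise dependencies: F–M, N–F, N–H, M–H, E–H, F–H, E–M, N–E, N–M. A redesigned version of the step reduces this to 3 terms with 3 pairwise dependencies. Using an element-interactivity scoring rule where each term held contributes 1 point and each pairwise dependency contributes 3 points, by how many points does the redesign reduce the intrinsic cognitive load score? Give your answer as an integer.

Original: 5 × 1 + 9 × 3 = 5 + 27 = 32.
Redesigned: 3 × 1 + 3 × 3 = 3 + 9 = 12.
Reduction = 32 − 12 = 20.

20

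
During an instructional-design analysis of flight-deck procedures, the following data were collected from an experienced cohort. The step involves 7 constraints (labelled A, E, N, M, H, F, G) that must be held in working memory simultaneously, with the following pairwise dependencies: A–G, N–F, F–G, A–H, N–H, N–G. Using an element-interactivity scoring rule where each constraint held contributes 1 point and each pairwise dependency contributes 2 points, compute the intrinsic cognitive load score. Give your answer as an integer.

19

Count of constraints held simultaneously: 7.
Count of pairwise dependencies listed: 6.
Element contribution: 7 × 1 = 7.
Interaction contribution: 6 × 2 = 12.
Intrinsic load = 7 + 12 = 19.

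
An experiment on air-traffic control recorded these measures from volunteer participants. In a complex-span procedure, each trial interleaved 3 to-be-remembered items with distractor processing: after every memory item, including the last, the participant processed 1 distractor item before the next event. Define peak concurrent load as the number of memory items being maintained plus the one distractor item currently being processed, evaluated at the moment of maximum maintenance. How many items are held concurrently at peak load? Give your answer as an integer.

Maintenance is greatest during the distractor(s) after memory item 3: all 3 memory items are being held.
One distractor item is concurrently being processed.
Peak concurrent load = 3 + 1 = 4 items.

4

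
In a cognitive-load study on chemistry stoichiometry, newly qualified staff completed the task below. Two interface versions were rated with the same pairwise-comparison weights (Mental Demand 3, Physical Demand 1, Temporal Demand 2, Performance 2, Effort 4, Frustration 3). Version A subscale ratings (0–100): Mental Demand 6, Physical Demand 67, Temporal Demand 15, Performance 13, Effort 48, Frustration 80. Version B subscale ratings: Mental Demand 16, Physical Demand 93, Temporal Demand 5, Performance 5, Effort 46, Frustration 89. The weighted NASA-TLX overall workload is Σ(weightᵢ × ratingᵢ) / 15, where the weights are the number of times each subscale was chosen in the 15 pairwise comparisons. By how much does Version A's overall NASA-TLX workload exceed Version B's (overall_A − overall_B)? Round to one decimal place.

-2.6

Version A weighted sum = 3·6 + 1·67 + 2·15 + 2·13 + 4·48 + 3·80 = 18 + 67 + 30 + 26 + 192 + 240 = 573; overall_A = 573/15 = 38.2000.
Version B weighted sum = 3·16 + 1·93 + 2·5 + 2·5 + 4·46 + 3·89 = 48 + 93 + 10 + 10 + 184 + 267 = 612; overall_B = 612/15 = 40.8000.
Difference = 38.2000 − 40.8000 = -2.6000 ≈ -2.6.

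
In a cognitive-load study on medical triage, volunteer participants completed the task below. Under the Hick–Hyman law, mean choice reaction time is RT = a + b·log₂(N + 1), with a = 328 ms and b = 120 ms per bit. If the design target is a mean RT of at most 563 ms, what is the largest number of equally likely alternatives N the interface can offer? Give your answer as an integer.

Set 328 + 120·log₂(N + 1) ≤ 563.
log₂(N + 1) ≤ (563 − 328) / 120 = 1.9583.
N + 1 ≤ 2^1.9583 = 3.8860.
N ≤ 2.8860, so the largest integer N is 2.

2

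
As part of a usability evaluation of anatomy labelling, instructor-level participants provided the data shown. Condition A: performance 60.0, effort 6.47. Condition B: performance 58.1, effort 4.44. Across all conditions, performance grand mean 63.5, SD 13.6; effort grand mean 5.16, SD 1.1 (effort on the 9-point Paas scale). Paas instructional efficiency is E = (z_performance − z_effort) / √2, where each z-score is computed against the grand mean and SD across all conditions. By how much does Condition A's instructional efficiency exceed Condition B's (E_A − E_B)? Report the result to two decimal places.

-1.21

Condition A: z_P = (60.0 − 63.5)/13.6 = -0.2574; z_E = (6.47 − 5.16)/1.1 = 1.1909; E_A = (-0.2574 − 1.1909)/√2 = -1.0241.
Condition B: z_P = (58.1 − 63.5)/13.6 = -0.3971; z_E = (4.44 − 5.16)/1.1 = -0.6545; E_B = (-0.3971 − (-0.6545))/√2 = 0.1820.
E_A − E_B = -1.0241 − 0.1820 = -1.2061 ≈ -1.21.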